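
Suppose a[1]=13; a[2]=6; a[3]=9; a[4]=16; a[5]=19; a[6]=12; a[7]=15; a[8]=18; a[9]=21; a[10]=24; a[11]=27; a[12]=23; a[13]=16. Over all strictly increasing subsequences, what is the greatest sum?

Let S[i] be the best sum of a strictly increasing subsequence ending at i:
i:       1   2   3   4   5   6   7   8   9  10  11  12  13
a[i]:   13   6   9  16  19  12  15  18  21  24  27  23  16
S:      13   6  15  31  50  27  42  60  81 105 132 104  58
Maximum is 132 (e.g. 6 + 9 + 12 + 15 + 18 + 21 + 24 + 27).

132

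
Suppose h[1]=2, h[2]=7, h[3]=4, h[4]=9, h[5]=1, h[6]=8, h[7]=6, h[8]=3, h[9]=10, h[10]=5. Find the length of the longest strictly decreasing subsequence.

4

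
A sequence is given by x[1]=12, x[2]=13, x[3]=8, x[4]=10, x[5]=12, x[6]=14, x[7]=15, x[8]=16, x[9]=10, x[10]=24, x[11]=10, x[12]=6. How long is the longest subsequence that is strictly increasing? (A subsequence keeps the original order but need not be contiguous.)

Let dp[i] be the length of the longest such subsequence ending at index i:
i:      1  2  3  4  5  6  7  8  9 10 11 12
x[i]:  12 13  8 10 12 14 15 16 10 24 10  6
dp:     1  2  1  2  3  4  5  6  2  7  2  1
Maximum dp value is 7.

7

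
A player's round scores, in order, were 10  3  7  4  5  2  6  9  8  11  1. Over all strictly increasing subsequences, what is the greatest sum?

Let S[i] be the best sum of a strictly increasing subsequence ending at i:
i:      1  2  3  4  5  6  7  8  9 10 11
a[i]:  10  3  7  4  5  2  6  9  8 11  1
S:     10  3 10  7 12  2 18 27 26 38  1
Maximum is 38 (e.g. 3 + 4 + 5 + 6 + 9 + 11).

38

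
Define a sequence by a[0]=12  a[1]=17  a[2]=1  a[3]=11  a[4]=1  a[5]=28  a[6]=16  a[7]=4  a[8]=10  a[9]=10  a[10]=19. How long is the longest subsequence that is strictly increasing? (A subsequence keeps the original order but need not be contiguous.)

4

Track the smallest tail for each achievable length (strict):
12 → extends → [12]
17 → extends → [12, 17]
1 → replaces 12 → [1, 17]
11 → replaces 17 → [1, 11]
1 → already a tail → [1, 11]
28 → extends → [1, 11, 28]
16 → replaces 28 → [1, 11, 16]
4 → replaces 11 → [1, 4, 16]
10 → replaces 16 → [1, 4, 10]
10 → already a tail → [1, 4, 10]
19 → extends → [1, 4, 10, 19]
Four tails, so the longest strictly increasing subsequence has length 4 (e.g. 1, 11, 16, 19).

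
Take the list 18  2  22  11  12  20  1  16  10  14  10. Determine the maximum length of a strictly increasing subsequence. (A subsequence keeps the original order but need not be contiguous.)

Let dp[i] be the length of the longest such subsequence ending at index i:
i:      1  2  3  4  5  6  7  8  9 10 11
a[i]:  18  2 22 11 12 20  1 16 10 14 10
dp:     1  1  2  2  3  4  1  4  2  4  2
Maximum dp value is 4.

4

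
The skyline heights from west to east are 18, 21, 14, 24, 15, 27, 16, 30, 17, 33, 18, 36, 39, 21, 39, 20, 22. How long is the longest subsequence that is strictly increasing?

8

Track the smallest tail for each achievable length (strict):
18 → extends → [18]
21 → extends → [18, 21]
14 → replaces 18 → [14, 21]
24 → extends → [14, 21, 24]
15 → replaces 21 → [14, 15, 24]
27 → extends → [14, 15, 24, 27]
16 → replaces 24 → [14, 15, 16, 27]
30 → extends → [14, 15, 16, 27, 30]
17 → replaces 27 → [14, 15, 16, 17, 30]
33 → extends → [14, 15, 16, 17, 30, 33]
18 → replaces 30 → [14, 15, 16, 17, 18, 33]
36 → extends → [14, 15, 16, 17, 18, 33, 36]
39 → extends → [14, 15, 16, 17, 18, 33, 36, 39]
21 → replaces 33 → [14, 15, 16, 17, 18, 21, 36, 39]
39 → already a tail → [14, 15, 16, 17, 18, 21, 36, 39]
20 → replaces 21 → [14, 15, 16, 17, 18, 20, 36, 39]
22 → replaces 36 → [14, 15, 16, 17, 18, 20, 22, 39]
Eight tails, so the longest strictly increasing subsequence has length 8 (e.g. 18, 21, 24, 27, 30, 33, 36, 39).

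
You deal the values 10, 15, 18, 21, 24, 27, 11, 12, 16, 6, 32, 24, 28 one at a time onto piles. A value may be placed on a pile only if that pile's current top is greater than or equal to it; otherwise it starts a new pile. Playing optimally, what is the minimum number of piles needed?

7

The minimum number of non-increasing subsequences covering a sequence equals the length of its longest strictly increasing subsequence.
LIS length is 7 (e.g. 10, 15, 18, 21, 24, 27, 32), so 7 piles are needed.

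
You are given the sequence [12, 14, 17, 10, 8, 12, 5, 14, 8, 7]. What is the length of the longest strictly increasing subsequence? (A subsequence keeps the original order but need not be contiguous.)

Track the smallest tail for each achievable length (strict):
12 → extends → [12]
14 → extends → [12, 14]
17 → extends → [12, 14, 17]
10 → replaces 12 → [10, 14, 17]
8 → replaces 10 → [8, 14, 17]
12 → replaces 14 → [8, 12, 17]
5 → replaces 8 → [5, 12, 17]
14 → replaces 17 → [5, 12, 14]
8 → replaces 12 → [5, 8, 14]
7 → replaces 8 → [5, 7, 14]
Three tails, so the longest strictly increasing subsequence has length 3 (e.g. 12, 14, 17).

3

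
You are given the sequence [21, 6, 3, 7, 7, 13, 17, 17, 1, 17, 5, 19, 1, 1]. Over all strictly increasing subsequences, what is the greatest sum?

Let S[i] be the best sum of a strictly increasing subsequence ending at i:
i:      1  2  3  4  5  6  7  8  9 10 11 12 13 14
a[i]:  21  6  3  7  7 13 17 17  1 17  5 19  1  1
S:     21  6  3 13 13 26 43 43  1 43  8 62  1  1
Maximum is 62 (e.g. 6 + 7 + 13 + 17 + 19).

62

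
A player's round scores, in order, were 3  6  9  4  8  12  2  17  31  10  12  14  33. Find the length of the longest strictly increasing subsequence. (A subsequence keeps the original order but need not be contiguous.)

7

Track the smallest tail for each achievable length (strict):
3 → extends → [3]
6 → extends → [3, 6]
9 → extends → [3, 6, 9]
4 → replaces 6 → [3, 4, 9]
8 → replaces 9 → [3, 4, 8]
12 → extends → [3, 4, 8, 12]
2 → replaces 3 → [2, 4, 8, 12]
17 → extends → [2, 4, 8, 12, 17]
31 → extends → [2, 4, 8, 12, 17, 31]
10 → replaces 12 → [2, 4, 8, 10, 17, 31]
12 → replaces 17 → [2, 4, 8, 10, 12, 31]
14 → replaces 31 → [2, 4, 8, 10, 12, 14]
33 → extends → [2, 4, 8, 10, 12, 14, 33]
Seven tails, so the longest strictly increasing subsequence has length 7 (e.g. 3, 6, 9, 12, 17, 31, 33).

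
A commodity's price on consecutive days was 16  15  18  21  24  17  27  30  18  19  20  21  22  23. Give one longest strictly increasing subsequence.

16, 17, 18, 19, 20, 21, 22, 23

Patience tails give the LIS length; then backtrack through the dp parents:
16 → extends → [16]
15 → replaces 16 → [15]
18 → extends → [15, 18]
21 → extends → [15, 18, 21]
24 → extends → [15, 18, 21, 24]
17 → replaces 18 → [15, 17, 21, 24]
27 → extends → [15, 17, 21, 24, 27]
30 → extends → [15, 17, 21, 24, 27, 30]
18 → replaces 21 → [15, 17, 18, 24, 27, 30]
19 → replaces 24 → [15, 17, 18, 19, 27, 30]
20 → replaces 27 → [15, 17, 18, 19, 20, 30]
21 → replaces 30 → [15, 17, 18, 19, 20, 21]
22 → extends → [15, 17, 18, 19, 20, 21, 22]
23 → extends → [15, 17, 18, 19, 20, 21, 22, 23]
Length 8; one witness is 16, 17, 18, 19, 20, 21, 22, 23.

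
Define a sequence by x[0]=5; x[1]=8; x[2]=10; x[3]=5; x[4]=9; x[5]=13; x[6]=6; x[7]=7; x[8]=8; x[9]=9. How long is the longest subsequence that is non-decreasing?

6

Track the smallest tail for each achievable length (allowing ties):
5 → extends → [5]
8 → extends → [5, 8]
10 → extends → [5, 8, 10]
5 → replaces 8 → [5, 5, 10]
9 → replaces 10 → [5, 5, 9]
13 → extends → [5, 5, 9, 13]
6 → replaces 9 → [5, 5, 6, 13]
7 → replaces 13 → [5, 5, 6, 7]
8 → extends → [5, 5, 6, 7, 8]
9 → extends → [5, 5, 6, 7, 8, 9]
Six tails, so the longest non-decreasing subsequence has length 6 (e.g. 5, 5, 6, 7, 8, 9).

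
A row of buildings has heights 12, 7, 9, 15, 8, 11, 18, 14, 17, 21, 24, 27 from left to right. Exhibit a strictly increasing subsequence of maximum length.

7, 9, 11, 14, 17, 21, 24, 27

Patience tails give the LIS length; then backtrack through the dp parents:
12 → extends → [12]
7 → replaces 12 → [7]
9 → extends → [7, 9]
15 → extends → [7, 9, 15]
8 → replaces 9 → [7, 8, 15]
11 → replaces 15 → [7, 8, 11]
18 → extends → [7, 8, 11, 18]
14 → replaces 18 → [7, 8, 11, 14]
17 → extends → [7, 8, 11, 14, 17]
21 → extends → [7, 8, 11, 14, 17, 21]
24 → extends → [7, 8, 11, 14, 17, 21, 24]
27 → extends → [7, 8, 11, 14, 17, 21, 24, 27]
Length 8; one witness is 7, 9, 11, 14, 17, 21, 24, 27.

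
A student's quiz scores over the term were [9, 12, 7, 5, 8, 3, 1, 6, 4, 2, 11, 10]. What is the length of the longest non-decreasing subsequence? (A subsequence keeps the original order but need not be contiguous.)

3

Let dp[i] be the length of the longest such subsequence ending at index i:
i:      1  2  3  4  5  6  7  8  9 10 11 12
a[i]:   9 12  7  5  8  3  1  6  4  2 11 10
dp:     1  2  1  1  2  1  1  2  2  2  3  3
Maximum dp value is 3.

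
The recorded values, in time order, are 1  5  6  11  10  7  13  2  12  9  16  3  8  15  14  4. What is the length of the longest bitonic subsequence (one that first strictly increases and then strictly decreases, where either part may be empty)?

inc[i] = longest strictly increasing subsequence ending at i; dec[i] = longest strictly decreasing subsequence starting at i:
i:      1  2  3  4  5  6  7  8  9 10 11 12 13 14 15 16
a[i]:   1  5  6 11 10  7 13  2 12  9 16  3  8 15 14  4
inc:    1  2  3  4  4  4  5  2  5  5  6  3  5  6  6  4
dec:    1  2  2  5  4  2  5  1  4  3  4  1  2  3  2  1
Best peak at i=7 (value 13): inc=5, dec=5, length 5+5−1 = 9.

9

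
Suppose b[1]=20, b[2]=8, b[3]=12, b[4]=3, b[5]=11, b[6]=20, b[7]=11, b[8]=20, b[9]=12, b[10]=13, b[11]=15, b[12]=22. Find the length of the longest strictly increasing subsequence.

6

Let dp[i] be the length of the longest such subsequence ending at index i:
i:      1  2  3  4  5  6  7  8  9 10 11 12
b[i]:  20  8 12  3 11 20 11 20 12 13 15 22
dp:     1  1  2  1  2  3  2  3  3  4  5  6
Maximum dp value is 6.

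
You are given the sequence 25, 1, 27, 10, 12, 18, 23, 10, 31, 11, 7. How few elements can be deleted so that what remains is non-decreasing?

Fewest deletions = n − (longest non-decreasing subsequence).
i:      1  2  3  4  5  6  7  8  9 10 11
a[i]:  25  1 27 10 12 18 23 10 31 11  7
dp:     1  1  2  2  3  4  5  3  6  4  2
max dp = 6, so deletions = 11 − 6 = 5.

5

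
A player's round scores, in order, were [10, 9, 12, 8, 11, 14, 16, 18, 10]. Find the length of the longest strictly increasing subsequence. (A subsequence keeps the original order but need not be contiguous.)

Track the smallest tail for each achievable length (strict):
10 → extends → [10]
9 → replaces 10 → [9]
12 → extends → [9, 12]
8 → replaces 9 → [8, 12]
11 → replaces 12 → [8, 11]
14 → extends → [8, 11, 14]
16 → extends → [8, 11, 14, 16]
18 → extends → [8, 11, 14, 16, 18]
10 → replaces 11 → [8, 10, 14, 16, 18]
Five tails, so the longest strictly increasing subsequence has length 5 (e.g. 10, 12, 14, 16, 18).

5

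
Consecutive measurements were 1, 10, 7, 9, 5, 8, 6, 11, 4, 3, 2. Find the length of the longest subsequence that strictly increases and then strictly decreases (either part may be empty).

inc[i] = longest strictly increasing subsequence ending at i; dec[i] = longest strictly decreasing subsequence starting at i:
i:      1  2  3  4  5  6  7  8  9 10 11
a[i]:   1 10  7  9  5  8  6 11  4  3  2
inc:    1  2  2  3  2  3  3  4  2  2  2
dec:    1  7  5  6  4  5  4  4  3  2  1
Best peak at i=2 (value 10): inc=2, dec=7, length 2+7−1 = 8.

8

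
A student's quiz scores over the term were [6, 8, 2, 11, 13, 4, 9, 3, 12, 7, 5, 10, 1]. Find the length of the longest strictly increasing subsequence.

4

Let dp[i] be the length of the longest such subsequence ending at index i:
i:      1  2  3  4  5  6  7  8  9 10 11 12 13
a[i]:   6  8  2 11 13  4  9  3 12  7  5 10  1
dp:     1  2  1  3  4  2  3  2  4  3  3  4  1
Maximum dp value is 4.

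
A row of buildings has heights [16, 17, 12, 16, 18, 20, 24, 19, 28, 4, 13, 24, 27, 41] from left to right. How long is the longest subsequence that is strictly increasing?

7

Track the smallest tail for each achievable length (strict):
16 → extends → [16]
17 → extends → [16, 17]
12 → replaces 16 → [12, 17]
16 → replaces 17 → [12, 16]
18 → extends → [12, 16, 18]
20 → extends → [12, 16, 18, 20]
24 → extends → [12, 16, 18, 20, 24]
19 → replaces 20 → [12, 16, 18, 19, 24]
28 → extends → [12, 16, 18, 19, 24, 28]
4 → replaces 12 → [4, 16, 18, 19, 24, 28]
13 → replaces 16 → [4, 13, 18, 19, 24, 28]
24 → already a tail → [4, 13, 18, 19, 24, 28]
27 → replaces 28 → [4, 13, 18, 19, 24, 27]
41 → extends → [4, 13, 18, 19, 24, 27, 41]
Seven tails, so the longest strictly increasing subsequence has length 7 (e.g. 16, 17, 18, 20, 24, 28, 41).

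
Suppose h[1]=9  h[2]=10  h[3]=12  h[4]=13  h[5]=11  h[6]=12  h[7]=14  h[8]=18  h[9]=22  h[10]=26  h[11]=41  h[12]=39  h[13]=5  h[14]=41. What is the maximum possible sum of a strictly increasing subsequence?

Let S[i] be the best sum of a strictly increasing subsequence ending at i:
i:       1   2   3   4   5   6   7   8   9  10  11  12  13  14
h[i]:    9  10  12  13  11  12  14  18  22  26  41  39   5  41
S:       9  19  31  44  30  42  58  76  98 124 165 163   5 204
Maximum is 204 (e.g. 9 + 10 + 12 + 13 + 14 + 18 + 22 + 26 + 39 + 41).

204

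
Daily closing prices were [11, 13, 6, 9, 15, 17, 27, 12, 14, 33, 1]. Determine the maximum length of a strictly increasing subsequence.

6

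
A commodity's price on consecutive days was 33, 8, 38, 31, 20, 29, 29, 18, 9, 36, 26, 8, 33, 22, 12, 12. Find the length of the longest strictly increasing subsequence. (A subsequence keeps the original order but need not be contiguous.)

4

Track the smallest tail for each achievable length (strict):
33 → extends → [33]
8 → replaces 33 → [8]
38 → extends → [8, 38]
31 → replaces 38 → [8, 31]
20 → replaces 31 → [8, 20]
29 → extends → [8, 20, 29]
29 → already a tail → [8, 20, 29]
18 → replaces 20 → [8, 18, 29]
9 → replaces 18 → [8, 9, 29]
36 → extends → [8, 9, 29, 36]
26 → replaces 29 → [8, 9, 26, 36]
8 → already a tail → [8, 9, 26, 36]
33 → replaces 36 → [8, 9, 26, 33]
22 → replaces 26 → [8, 9, 22, 33]
12 → replaces 22 → [8, 9, 12, 33]
12 → already a tail → [8, 9, 12, 33]
Four tails, so the longest strictly increasing subsequence has length 4 (e.g. 8, 20, 29, 36).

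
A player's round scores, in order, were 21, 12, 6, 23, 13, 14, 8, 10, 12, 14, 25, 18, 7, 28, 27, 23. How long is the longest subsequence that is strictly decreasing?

4

Negate each value so 'decreasing' becomes 'increasing', then run patience tails on the negated sequence:
-21 → extends → [-21]
-12 → extends → [-21, -12]
-6 → extends → [-21, -12, -6]
-23 → replaces -21 → [-23, -12, -6]
-13 → replaces -12 → [-23, -13, -6]
-14 → replaces -13 → [-23, -14, -6]
-8 → replaces -6 → [-23, -14, -8]
-10 → replaces -8 → [-23, -14, -10]
-12 → replaces -10 → [-23, -14, -12]
-14 → already a tail → [-23, -14, -12]
-25 → replaces -23 → [-25, -14, -12]
-18 → replaces -14 → [-25, -18, -12]
-7 → extends → [-25, -18, -12, -7]
-28 → replaces -25 → [-28, -18, -12, -7]
-27 → replaces -18 → [-28, -27, -12, -7]
-23 → replaces -12 → [-28, -27, -23, -7]
Four tails, so the longest strictly decreasing subsequence of the original has length 4.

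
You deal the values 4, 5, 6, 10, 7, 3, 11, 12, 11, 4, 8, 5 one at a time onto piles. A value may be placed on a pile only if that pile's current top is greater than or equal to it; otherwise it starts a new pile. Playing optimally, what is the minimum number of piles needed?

6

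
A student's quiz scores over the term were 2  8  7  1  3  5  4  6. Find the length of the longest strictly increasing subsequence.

4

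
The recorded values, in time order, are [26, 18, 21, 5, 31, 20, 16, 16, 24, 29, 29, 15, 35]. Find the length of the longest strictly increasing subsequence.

Let dp[i] be the length of the longest such subsequence ending at index i:
i:      1  2  3  4  5  6  7  8  9 10 11 12 13
a[i]:  26 18 21  5 31 20 16 16 24 29 29 15 35
dp:     1  1  2  1  3  2  2  2  3  4  4  2  5
Maximum dp value is 5.

5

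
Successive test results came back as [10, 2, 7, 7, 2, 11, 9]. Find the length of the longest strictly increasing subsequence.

3

Track the smallest tail for each achievable length (strict):
10 → extends → [10]
2 → replaces 10 → [2]
7 → extends → [2, 7]
7 → already a tail → [2, 7]
2 → already a tail → [2, 7]
11 → extends → [2, 7, 11]
9 → replaces 11 → [2, 7, 9]
Three tails, so the longest strictly increasing subsequence has length 3 (e.g. 2, 7, 11).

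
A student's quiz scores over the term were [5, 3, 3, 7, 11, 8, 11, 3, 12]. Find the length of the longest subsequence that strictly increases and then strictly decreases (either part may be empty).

5

inc[i] = longest strictly increasing subsequence ending at i; dec[i] = longest strictly decreasing subsequence starting at i:
i:      1  2  3  4  5  6  7  8  9
a[i]:   5  3  3  7 11  8 11  3 12
inc:    1  1  1  2  3  3  4  1  5
dec:    2  1  1  2  3  2  2  1  1
Best peak at i=5 (value 11): inc=3, dec=3, length 3+3−1 = 5.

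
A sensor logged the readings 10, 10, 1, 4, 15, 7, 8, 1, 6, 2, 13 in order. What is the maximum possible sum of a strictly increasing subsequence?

Let S[i] be the best sum of a strictly increasing subsequence ending at i:
i:      1  2  3  4  5  6  7  8  9 10 11
a[i]:  10 10  1  4 15  7  8  1  6  2 13
S:     10 10  1  5 25 12 20  1 11  3 33
Maximum is 33 (e.g. 1 + 4 + 7 + 8 + 13).

33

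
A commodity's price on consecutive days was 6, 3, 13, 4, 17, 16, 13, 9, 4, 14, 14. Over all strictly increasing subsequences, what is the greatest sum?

Let S[i] be the best sum of a strictly increasing subsequence ending at i:
i:      1  2  3  4  5  6  7  8  9 10 11
a[i]:   6  3 13  4 17 16 13  9  4 14 14
S:      6  3 19  7 36 35 20 16  7 34 34
Maximum is 36 (e.g. 6 + 13 + 17).

36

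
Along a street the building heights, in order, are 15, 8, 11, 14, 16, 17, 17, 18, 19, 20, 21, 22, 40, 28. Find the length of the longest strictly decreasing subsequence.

2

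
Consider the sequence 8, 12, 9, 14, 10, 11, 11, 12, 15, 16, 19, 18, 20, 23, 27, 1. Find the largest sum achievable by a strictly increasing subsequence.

170

Let S[i] be the best sum of a strictly increasing subsequence ending at i:
i:       1   2   3   4   5   6   7   8   9  10  11  12  13  14  15  16
a[i]:    8  12   9  14  10  11  11  12  15  16  19  18  20  23  27   1
S:       8  20  17  34  27  38  38  50  65  81 100  99 120 143 170   1
Maximum is 170 (e.g. 8 + 9 + 10 + 11 + 12 + 15 + 16 + 19 + 20 + 23 + 27).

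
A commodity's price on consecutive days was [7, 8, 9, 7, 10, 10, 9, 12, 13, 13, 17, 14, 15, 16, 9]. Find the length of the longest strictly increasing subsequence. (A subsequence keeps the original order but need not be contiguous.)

Let dp[i] be the length of the longest such subsequence ending at index i:
i:      1  2  3  4  5  6  7  8  9 10 11 12 13 14 15
a[i]:   7  8  9  7 10 10  9 12 13 13 17 14 15 16  9
dp:     1  2  3  1  4  4  3  5  6  6  7  7  8  9  3
Maximum dp value is 9.

9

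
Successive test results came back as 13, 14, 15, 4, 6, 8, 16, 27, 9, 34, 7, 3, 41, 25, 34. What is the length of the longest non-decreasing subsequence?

Let dp[i] be the length of the longest such subsequence ending at index i:
i:      1  2  3  4  5  6  7  8  9 10 11 12 13 14 15
a[i]:  13 14 15  4  6  8 16 27  9 34  7  3 41 25 34
dp:     1  2  3  1  2  3  4  5  4  6  3  1  7  5  7
Maximum dp value is 7.

7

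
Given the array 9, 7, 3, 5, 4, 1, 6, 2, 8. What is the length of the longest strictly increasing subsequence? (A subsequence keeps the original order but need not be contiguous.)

4

Let dp[i] be the length of the longest such subsequence ending at index i:
i:     1 2 3 4 5 6 7 8 9
a[i]:  9 7 3 5 4 1 6 2 8
dp:    1 1 1 2 2 1 3 2 4
Maximum dp value is 4.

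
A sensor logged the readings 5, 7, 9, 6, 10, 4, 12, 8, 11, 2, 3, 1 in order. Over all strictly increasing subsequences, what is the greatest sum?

43

Let S[i] be the best sum of a strictly increasing subsequence ending at i:
i:      1  2  3  4  5  6  7  8  9 10 11 12
a[i]:   5  7  9  6 10  4 12  8 11  2  3  1
S:      5 12 21 11 31  4 43 20 42  2  5  1
Maximum is 43 (e.g. 5 + 7 + 9 + 10 + 12).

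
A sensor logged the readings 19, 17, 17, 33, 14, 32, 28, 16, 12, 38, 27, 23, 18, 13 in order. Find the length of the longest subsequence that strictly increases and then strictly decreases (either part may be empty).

8

inc[i] = longest strictly increasing subsequence ending at i; dec[i] = longest strictly decreasing subsequence starting at i:
i:      1  2  3  4  5  6  7  8  9 10 11 12 13 14
a[i]:  19 17 17 33 14 32 28 16 12 38 27 23 18 13
inc:    1  1  1  2  1  2  2  2  1  3  3  3  3  2
dec:    4  3  3  7  2  6  5  2  1  5  4  3  2  1
Best peak at i=4 (value 33): inc=2, dec=7, length 2+7−1 = 8.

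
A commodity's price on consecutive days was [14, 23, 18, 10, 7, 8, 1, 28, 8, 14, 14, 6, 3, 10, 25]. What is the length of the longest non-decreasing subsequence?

6

Track the smallest tail for each achievable length (allowing ties):
14 → extends → [14]
23 → extends → [14, 23]
18 → replaces 23 → [14, 18]
10 → replaces 14 → [10, 18]
7 → replaces 10 → [7, 18]
8 → replaces 18 → [7, 8]
1 → replaces 7 → [1, 8]
28 → extends → [1, 8, 28]
8 → replaces 28 → [1, 8, 8]
14 → extends → [1, 8, 8, 14]
14 → extends → [1, 8, 8, 14, 14]
6 → replaces 8 → [1, 6, 8, 14, 14]
3 → replaces 6 → [1, 3, 8, 14, 14]
10 → replaces 14 → [1, 3, 8, 10, 14]
25 → extends → [1, 3, 8, 10, 14, 25]
Six tails, so the longest non-decreasing subsequence has length 6 (e.g. 7, 8, 8, 14, 14, 25).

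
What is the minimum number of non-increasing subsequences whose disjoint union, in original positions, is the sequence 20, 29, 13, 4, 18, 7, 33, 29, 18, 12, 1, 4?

Place each on the leftmost legal pile:
20 → new pile 1 (tops now [20])
29 → new pile 2 (tops now [20, 29])
13 → pile 1 (tops now [13, 29])
4 → pile 1 (tops now [4, 29])
18 → pile 2 (tops now [4, 18])
7 → pile 2 (tops now [4, 7])
33 → new pile 3 (tops now [4, 7, 33])
29 → pile 3 (tops now [4, 7, 29])
18 → pile 3 (tops now [4, 7, 18])
12 → pile 3 (tops now [4, 7, 12])
1 → pile 1 (tops now [1, 7, 12])
4 → pile 2 (tops now [1, 4, 12])
Three piles.

3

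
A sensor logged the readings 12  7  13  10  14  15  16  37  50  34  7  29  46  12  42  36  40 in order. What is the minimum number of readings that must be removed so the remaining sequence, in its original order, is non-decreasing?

Fewest deletions = n − (longest non-decreasing subsequence).
Patience tails:
12 → extends → [12]
7 → replaces 12 → [7]
13 → extends → [7, 13]
10 → replaces 13 → [7, 10]
14 → extends → [7, 10, 14]
15 → extends → [7, 10, 14, 15]
16 → extends → [7, 10, 14, 15, 16]
37 → extends → [7, 10, 14, 15, 16, 37]
50 → extends → [7, 10, 14, 15, 16, 37, 50]
34 → replaces 37 → [7, 10, 14, 15, 16, 34, 50]
7 → replaces 10 → [7, 7, 14, 15, 16, 34, 50]
29 → replaces 34 → [7, 7, 14, 15, 16, 29, 50]
46 → replaces 50 → [7, 7, 14, 15, 16, 29, 46]
12 → replaces 14 → [7, 7, 12, 15, 16, 29, 46]
42 → replaces 46 → [7, 7, 12, 15, 16, 29, 42]
36 → replaces 42 → [7, 7, 12, 15, 16, 29, 36]
40 → extends → [7, 7, 12, 15, 16, 29, 36, 40]
Longest non-decreasing subsequence has length 8, so deletions = 17 − 8 = 9.

9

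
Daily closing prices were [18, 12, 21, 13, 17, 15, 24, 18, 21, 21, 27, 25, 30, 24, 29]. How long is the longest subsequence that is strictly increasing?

Track the smallest tail for each achievable length (strict):
18 → extends → [18]
12 → replaces 18 → [12]
21 → extends → [12, 21]
13 → replaces 21 → [12, 13]
17 → extends → [12, 13, 17]
15 → replaces 17 → [12, 13, 15]
24 → extends → [12, 13, 15, 24]
18 → replaces 24 → [12, 13, 15, 18]
21 → extends → [12, 13, 15, 18, 21]
21 → already a tail → [12, 13, 15, 18, 21]
27 → extends → [12, 13, 15, 18, 21, 27]
25 → replaces 27 → [12, 13, 15, 18, 21, 25]
30 → extends → [12, 13, 15, 18, 21, 25, 30]
24 → replaces 25 → [12, 13, 15, 18, 21, 24, 30]
29 → replaces 30 → [12, 13, 15, 18, 21, 24, 29]
Seven tails, so the longest strictly increasing subsequence has length 7 (e.g. 12, 13, 17, 18, 21, 27, 30).

7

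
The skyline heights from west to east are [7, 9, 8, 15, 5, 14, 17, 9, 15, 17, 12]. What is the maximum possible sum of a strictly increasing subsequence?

Let S[i] be the best sum of a strictly increasing subsequence ending at i:
i:      1  2  3  4  5  6  7  8  9 10 11
a[i]:   7  9  8 15  5 14 17  9 15 17 12
S:      7 16 15 31  5 30 48 24 45 62 36
Maximum is 62 (e.g. 7 + 9 + 14 + 15 + 17).

62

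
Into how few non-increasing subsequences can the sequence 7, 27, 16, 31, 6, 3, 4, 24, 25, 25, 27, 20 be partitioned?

5

Place each on the leftmost legal pile:
7 → new pile 1 (tops now [7])
27 → new pile 2 (tops now [7, 27])
16 → pile 2 (tops now [7, 16])
31 → new pile 3 (tops now [7, 16, 31])
6 → pile 1 (tops now [6, 16, 31])
3 → pile 1 (tops now [3, 16, 31])
4 → pile 2 (tops now [3, 4, 31])
24 → pile 3 (tops now [3, 4, 24])
25 → new pile 4 (tops now [3, 4, 24, 25])
25 → pile 4 (tops now [3, 4, 24, 25])
27 → new pile 5 (tops now [3, 4, 24, 25, 27])
20 → pile 3 (tops now [3, 4, 20, 25, 27])
Five piles.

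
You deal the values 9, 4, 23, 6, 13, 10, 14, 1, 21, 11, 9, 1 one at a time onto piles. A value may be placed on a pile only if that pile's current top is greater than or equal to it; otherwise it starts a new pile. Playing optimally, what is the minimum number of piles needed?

Place each on the leftmost legal pile:
9 → new pile 1 (tops now [9])
4 → pile 1 (tops now [4])
23 → new pile 2 (tops now [4, 23])
6 → pile 2 (tops now [4, 6])
13 → new pile 3 (tops now [4, 6, 13])
10 → pile 3 (tops now [4, 6, 10])
14 → new pile 4 (tops now [4, 6, 10, 14])
1 → pile 1 (tops now [1, 6, 10, 14])
21 → new pile 5 (tops now [1, 6, 10, 14, 21])
11 → pile 4 (tops now [1, 6, 10, 11, 21])
9 → pile 3 (tops now [1, 6, 9, 11, 21])
1 → pile 1 (tops now [1, 6, 9, 11, 21])
Five piles.

5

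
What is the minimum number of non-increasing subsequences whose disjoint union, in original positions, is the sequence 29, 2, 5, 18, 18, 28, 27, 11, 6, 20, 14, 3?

Place each on the leftmost legal pile:
29 → new pile 1 (tops now [29])
2 → pile 1 (tops now [2])
5 → new pile 2 (tops now [2, 5])
18 → new pile 3 (tops now [2, 5, 18])
18 → pile 3 (tops now [2, 5, 18])
28 → new pile 4 (tops now [2, 5, 18, 28])
27 → pile 4 (tops now [2, 5, 18, 27])
11 → pile 3 (tops now [2, 5, 11, 27])
6 → pile 3 (tops now [2, 5, 6, 27])
20 → pile 4 (tops now [2, 5, 6, 20])
14 → pile 4 (tops now [2, 5, 6, 14])
3 → pile 2 (tops now [2, 3, 6, 14])
Four piles.

4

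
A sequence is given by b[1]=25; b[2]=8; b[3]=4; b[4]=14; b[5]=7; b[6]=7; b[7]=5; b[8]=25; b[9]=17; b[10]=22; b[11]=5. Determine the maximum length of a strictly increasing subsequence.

4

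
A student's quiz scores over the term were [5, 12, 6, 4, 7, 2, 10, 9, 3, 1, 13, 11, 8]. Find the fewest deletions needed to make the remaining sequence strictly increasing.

8

Fewest deletions = n − (longest strictly increasing subsequence).
i:      1  2  3  4  5  6  7  8  9 10 11 12 13
a[i]:   5 12  6  4  7  2 10  9  3  1 13 11  8
dp:     1  2  2  1  3  1  4  4  2  1  5  5  4
max dp = 5, so deletions = 13 − 5 = 8.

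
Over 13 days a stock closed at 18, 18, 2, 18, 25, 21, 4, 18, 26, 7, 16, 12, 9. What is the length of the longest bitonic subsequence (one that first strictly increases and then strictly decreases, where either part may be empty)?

8

inc[i] = longest strictly increasing subsequence ending at i; dec[i] = longest strictly decreasing subsequence starting at i:
i:      1  2  3  4  5  6  7  8  9 10 11 12 13
a[i]:  18 18  2 18 25 21  4 18 26  7 16 12  9
inc:    1  1  1  2  3  3  2  3  4  3  4  4  4
dec:    4  4  1  4  6  5  1  4  4  1  3  2  1
Best peak at i=5 (value 25): inc=3, dec=6, length 3+6−1 = 8.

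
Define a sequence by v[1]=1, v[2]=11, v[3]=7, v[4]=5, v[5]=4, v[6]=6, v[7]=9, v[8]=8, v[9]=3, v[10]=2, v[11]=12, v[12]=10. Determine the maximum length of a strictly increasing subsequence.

5

Let dp[i] be the length of the longest such subsequence ending at index i:
i:      1  2  3  4  5  6  7  8  9 10 11 12
v[i]:   1 11  7  5  4  6  9  8  3  2 12 10
dp:     1  2  2  2  2  3  4  4  2  2  5  5
Maximum dp value is 5.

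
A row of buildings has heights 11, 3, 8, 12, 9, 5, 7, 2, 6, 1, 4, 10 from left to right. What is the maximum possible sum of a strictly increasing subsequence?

Let S[i] be the best sum of a strictly increasing subsequence ending at i:
i:      1  2  3  4  5  6  7  8  9 10 11 12
a[i]:  11  3  8 12  9  5  7  2  6  1  4 10
S:     11  3 11 23 20  8 15  2 14  1  7 30
Maximum is 30 (e.g. 3 + 8 + 9 + 10).

30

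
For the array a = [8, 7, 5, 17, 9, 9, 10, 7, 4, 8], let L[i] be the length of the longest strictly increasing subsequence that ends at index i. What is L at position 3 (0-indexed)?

dp[i] = 1 + max{dp[j] : j<i, a[j]<a[i]} (or 1 if no such j):
i:      0  1  2  3  4  5  6  7  8  9
a[i]:   8  7  5 17  9  9 10  7  4  8
dp:     1  1  1  2  2  2  3  2  1  3
At index 3 the value is 2.

2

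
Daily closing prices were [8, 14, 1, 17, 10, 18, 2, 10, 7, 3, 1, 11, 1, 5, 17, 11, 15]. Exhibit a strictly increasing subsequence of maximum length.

Patience tails give the LIS length; then backtrack through the dp parents:
8 → extends → [8]
14 → extends → [8, 14]
1 → replaces 8 → [1, 14]
17 → extends → [1, 14, 17]
10 → replaces 14 → [1, 10, 17]
18 → extends → [1, 10, 17, 18]
2 → replaces 10 → [1, 2, 17, 18]
10 → replaces 17 → [1, 2, 10, 18]
7 → replaces 10 → [1, 2, 7, 18]
3 → replaces 7 → [1, 2, 3, 18]
1 → already a tail → [1, 2, 3, 18]
11 → replaces 18 → [1, 2, 3, 11]
1 → already a tail → [1, 2, 3, 11]
5 → replaces 11 → [1, 2, 3, 5]
17 → extends → [1, 2, 3, 5, 17]
11 → replaces 17 → [1, 2, 3, 5, 11]
15 → extends → [1, 2, 3, 5, 11, 15]
Length 6; one witness is 1, 2, 3, 5, 11, 15.

1, 2, 3, 5, 11, 15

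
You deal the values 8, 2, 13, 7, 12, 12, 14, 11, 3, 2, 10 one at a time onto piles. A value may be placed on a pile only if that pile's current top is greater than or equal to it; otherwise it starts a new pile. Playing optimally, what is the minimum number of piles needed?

Place each on the leftmost legal pile:
8 → new pile 1 (tops now [8])
2 → pile 1 (tops now [2])
13 → new pile 2 (tops now [2, 13])
7 → pile 2 (tops now [2, 7])
12 → new pile 3 (tops now [2, 7, 12])
12 → pile 3 (tops now [2, 7, 12])
14 → new pile 4 (tops now [2, 7, 12, 14])
11 → pile 3 (tops now [2, 7, 11, 14])
3 → pile 2 (tops now [2, 3, 11, 14])
2 → pile 1 (tops now [2, 3, 11, 14])
10 → pile 3 (tops now [2, 3, 10, 14])
Four piles.

4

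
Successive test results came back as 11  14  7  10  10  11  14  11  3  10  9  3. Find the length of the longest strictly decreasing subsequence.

Negate each value so 'decreasing' becomes 'increasing', then run patience tails on the negated sequence:
-11 → extends → [-11]
-14 → replaces -11 → [-14]
-7 → extends → [-14, -7]
-10 → replaces -7 → [-14, -10]
-10 → already a tail → [-14, -10]
-11 → replaces -10 → [-14, -11]
-14 → already a tail → [-14, -11]
-11 → already a tail → [-14, -11]
-3 → extends → [-14, -11, -3]
-10 → replaces -3 → [-14, -11, -10]
-9 → extends → [-14, -11, -10, -9]
-3 → extends → [-14, -11, -10, -9, -3]
Five tails, so the longest strictly decreasing subsequence of the original has length 5.

5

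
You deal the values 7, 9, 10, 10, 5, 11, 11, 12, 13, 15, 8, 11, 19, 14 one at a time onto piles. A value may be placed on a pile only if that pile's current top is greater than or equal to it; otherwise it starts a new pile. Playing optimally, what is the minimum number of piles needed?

The minimum number of non-increasing subsequences covering a sequence equals the length of its longest strictly increasing subsequence.
LIS length is 8 (e.g. 7, 9, 10, 11, 12, 13, 15, 19), so 8 piles are needed.

8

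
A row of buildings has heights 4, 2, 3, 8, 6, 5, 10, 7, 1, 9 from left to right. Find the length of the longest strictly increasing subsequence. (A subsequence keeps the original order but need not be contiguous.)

5

Let dp[i] be the length of the longest such subsequence ending at index i:
i:      1  2  3  4  5  6  7  8  9 10
a[i]:   4  2  3  8  6  5 10  7  1  9
dp:     1  1  2  3  3  3  4  4  1  5
Maximum dp value is 5.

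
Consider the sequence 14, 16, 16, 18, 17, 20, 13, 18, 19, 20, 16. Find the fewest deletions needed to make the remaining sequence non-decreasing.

4

Fewest deletions = n − (longest non-decreasing subsequence).
Patience tails:
14 → extends → [14]
16 → extends → [14, 16]
16 → extends → [14, 16, 16]
18 → extends → [14, 16, 16, 18]
17 → replaces 18 → [14, 16, 16, 17]
20 → extends → [14, 16, 16, 17, 20]
13 → replaces 14 → [13, 16, 16, 17, 20]
18 → replaces 20 → [13, 16, 16, 17, 18]
19 → extends → [13, 16, 16, 17, 18, 19]
20 → extends → [13, 16, 16, 17, 18, 19, 20]
16 → replaces 17 → [13, 16, 16, 16, 18, 19, 20]
Longest non-decreasing subsequence has length 7, so deletions = 11 − 7 = 4.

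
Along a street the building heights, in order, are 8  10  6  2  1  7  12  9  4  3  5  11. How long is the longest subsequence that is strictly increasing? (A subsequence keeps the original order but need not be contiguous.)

4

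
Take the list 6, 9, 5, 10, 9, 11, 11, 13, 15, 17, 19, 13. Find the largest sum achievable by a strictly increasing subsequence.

Let S[i] be the best sum of a strictly increasing subsequence ending at i:
i:       1   2   3   4   5   6   7   8   9  10  11  12
a[i]:    6   9   5  10   9  11  11  13  15  17  19  13
S:       6  15   5  25  15  36  36  49  64  81 100  49
Maximum is 100 (e.g. 6 + 9 + 10 + 11 + 13 + 15 + 17 + 19).

100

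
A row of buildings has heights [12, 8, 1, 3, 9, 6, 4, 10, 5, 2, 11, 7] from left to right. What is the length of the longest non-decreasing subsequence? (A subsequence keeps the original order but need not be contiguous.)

Let dp[i] be the length of the longest such subsequence ending at index i:
i:      1  2  3  4  5  6  7  8  9 10 11 12
a[i]:  12  8  1  3  9  6  4 10  5  2 11  7
dp:     1  1  1  2  3  3  3  4  4  2  5  5
Maximum dp value is 5.

5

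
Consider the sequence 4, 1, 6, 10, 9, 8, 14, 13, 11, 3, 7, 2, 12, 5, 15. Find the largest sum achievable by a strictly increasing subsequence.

58

Let S[i] be the best sum of a strictly increasing subsequence ending at i:
i:      1  2  3  4  5  6  7  8  9 10 11 12 13 14 15
a[i]:   4  1  6 10  9  8 14 13 11  3  7  2 12  5 15
S:      4  1 10 20 19 18 34 33 31  4 17  3 43  9 58
Maximum is 58 (e.g. 4 + 6 + 10 + 11 + 12 + 15).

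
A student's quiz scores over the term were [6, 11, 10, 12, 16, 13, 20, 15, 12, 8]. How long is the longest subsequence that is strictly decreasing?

4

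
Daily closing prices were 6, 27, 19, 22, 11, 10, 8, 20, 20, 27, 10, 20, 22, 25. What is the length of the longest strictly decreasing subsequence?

Let dp[i] be the longest strictly decreasing subsequence ending at i:
i:      1  2  3  4  5  6  7  8  9 10 11 12 13 14
a[i]:   6 27 19 22 11 10  8 20 20 27 10 20 22 25
dp:     1  1  2  2  3  4  5  3  3  1  4  3  2  2
Maximum is 5.

5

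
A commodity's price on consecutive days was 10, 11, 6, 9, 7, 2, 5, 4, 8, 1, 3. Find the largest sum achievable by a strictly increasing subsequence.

Let S[i] be the best sum of a strictly increasing subsequence ending at i:
i:      1  2  3  4  5  6  7  8  9 10 11
a[i]:  10 11  6  9  7  2  5  4  8  1  3
S:     10 21  6 15 13  2  7  6 21  1  5
Maximum is 21 (e.g. 10 + 11).

21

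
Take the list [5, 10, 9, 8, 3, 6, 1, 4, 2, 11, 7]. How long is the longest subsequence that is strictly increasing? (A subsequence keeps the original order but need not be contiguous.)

3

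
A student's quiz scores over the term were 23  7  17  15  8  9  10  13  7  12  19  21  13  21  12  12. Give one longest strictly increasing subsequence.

7, 8, 9, 10, 13, 19, 21

Patience tails give the LIS length; then backtrack through the dp parents:
23 → extends → [23]
7 → replaces 23 → [7]
17 → extends → [7, 17]
15 → replaces 17 → [7, 15]
8 → replaces 15 → [7, 8]
9 → extends → [7, 8, 9]
10 → extends → [7, 8, 9, 10]
13 → extends → [7, 8, 9, 10, 13]
7 → already a tail → [7, 8, 9, 10, 13]
12 → replaces 13 → [7, 8, 9, 10, 12]
19 → extends → [7, 8, 9, 10, 12, 19]
21 → extends → [7, 8, 9, 10, 12, 19, 21]
13 → replaces 19 → [7, 8, 9, 10, 12, 13, 21]
21 → already a tail → [7, 8, 9, 10, 12, 13, 21]
12 → already a tail → [7, 8, 9, 10, 12, 13, 21]
12 → already a tail → [7, 8, 9, 10, 12, 13, 21]
Length 7; one witness is 7, 8, 9, 10, 13, 19, 21.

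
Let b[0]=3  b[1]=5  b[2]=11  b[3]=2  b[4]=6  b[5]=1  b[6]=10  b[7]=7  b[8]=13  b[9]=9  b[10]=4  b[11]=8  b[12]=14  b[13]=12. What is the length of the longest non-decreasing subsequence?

Let dp[i] be the length of the longest such subsequence ending at index i:
i:      0  1  2  3  4  5  6  7  8  9 10 11 12 13
b[i]:   3  5 11  2  6  1 10  7 13  9  4  8 14 12
dp:     1  2  3  1  3  1  4  4  5  5  2  5  6  6
Maximum dp value is 6.

6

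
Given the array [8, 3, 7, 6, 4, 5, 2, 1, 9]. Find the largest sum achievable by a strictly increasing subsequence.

21

Let S[i] be the best sum of a strictly increasing subsequence ending at i:
i:      1  2  3  4  5  6  7  8  9
a[i]:   8  3  7  6  4  5  2  1  9
S:      8  3 10  9  7 12  2  1 21
Maximum is 21 (e.g. 3 + 4 + 5 + 9).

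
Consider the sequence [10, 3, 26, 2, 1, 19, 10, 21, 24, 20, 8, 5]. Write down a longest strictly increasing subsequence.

10, 19, 21, 24

Patience tails give the LIS length; then backtrack through the dp parents:
10 → extends → [10]
3 → replaces 10 → [3]
26 → extends → [3, 26]
2 → replaces 3 → [2, 26]
1 → replaces 2 → [1, 26]
19 → replaces 26 → [1, 19]
10 → replaces 19 → [1, 10]
21 → extends → [1, 10, 21]
24 → extends → [1, 10, 21, 24]
20 → replaces 21 → [1, 10, 20, 24]
8 → replaces 10 → [1, 8, 20, 24]
5 → replaces 8 → [1, 5, 20, 24]
Length 4; one witness is 10, 19, 21, 24.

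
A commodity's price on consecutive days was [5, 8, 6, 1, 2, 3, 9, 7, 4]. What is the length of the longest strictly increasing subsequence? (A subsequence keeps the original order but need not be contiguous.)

4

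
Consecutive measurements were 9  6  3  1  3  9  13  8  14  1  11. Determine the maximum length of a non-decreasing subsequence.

Let dp[i] be the length of the longest such subsequence ending at index i:
i:      1  2  3  4  5  6  7  8  9 10 11
a[i]:   9  6  3  1  3  9 13  8 14  1 11
dp:     1  1  1  1  2  3  4  3  5  2  4
Maximum dp value is 5.

5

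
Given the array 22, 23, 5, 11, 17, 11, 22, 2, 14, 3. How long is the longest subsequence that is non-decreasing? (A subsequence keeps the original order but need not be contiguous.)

Track the smallest tail for each achievable length (allowing ties):
22 → extends → [22]
23 → extends → [22, 23]
5 → replaces 22 → [5, 23]
11 → replaces 23 → [5, 11]
17 → extends → [5, 11, 17]
11 → replaces 17 → [5, 11, 11]
22 → extends → [5, 11, 11, 22]
2 → replaces 5 → [2, 11, 11, 22]
14 → replaces 22 → [2, 11, 11, 14]
3 → replaces 11 → [2, 3, 11, 14]
Four tails, so the longest non-decreasing subsequence has length 4 (e.g. 5, 11, 17, 22).

4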